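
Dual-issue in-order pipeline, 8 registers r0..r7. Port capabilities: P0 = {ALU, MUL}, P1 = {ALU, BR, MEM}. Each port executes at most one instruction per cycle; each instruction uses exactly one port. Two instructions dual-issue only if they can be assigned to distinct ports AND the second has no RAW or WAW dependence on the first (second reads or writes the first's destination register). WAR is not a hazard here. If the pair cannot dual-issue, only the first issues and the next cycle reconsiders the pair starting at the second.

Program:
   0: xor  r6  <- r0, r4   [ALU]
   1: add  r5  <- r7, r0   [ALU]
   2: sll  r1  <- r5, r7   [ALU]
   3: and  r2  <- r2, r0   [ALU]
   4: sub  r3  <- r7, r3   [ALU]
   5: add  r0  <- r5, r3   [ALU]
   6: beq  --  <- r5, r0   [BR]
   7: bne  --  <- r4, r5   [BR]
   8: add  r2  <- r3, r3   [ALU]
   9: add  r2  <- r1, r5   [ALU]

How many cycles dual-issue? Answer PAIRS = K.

0. xor.ALU/add.ALU @i0/i1  | dual
1. sll.ALU/and.ALU @i2/i3  | dual
2. sub.ALU @i4  | RAW r3
3. add.ALU @i5  | RAW r0
4. beq.BR @i6  | no-port BR/BR
5. bne.BR/add.ALU @i7/i8  | dual
6. add.ALU @i9  | tail

PAIRS = 3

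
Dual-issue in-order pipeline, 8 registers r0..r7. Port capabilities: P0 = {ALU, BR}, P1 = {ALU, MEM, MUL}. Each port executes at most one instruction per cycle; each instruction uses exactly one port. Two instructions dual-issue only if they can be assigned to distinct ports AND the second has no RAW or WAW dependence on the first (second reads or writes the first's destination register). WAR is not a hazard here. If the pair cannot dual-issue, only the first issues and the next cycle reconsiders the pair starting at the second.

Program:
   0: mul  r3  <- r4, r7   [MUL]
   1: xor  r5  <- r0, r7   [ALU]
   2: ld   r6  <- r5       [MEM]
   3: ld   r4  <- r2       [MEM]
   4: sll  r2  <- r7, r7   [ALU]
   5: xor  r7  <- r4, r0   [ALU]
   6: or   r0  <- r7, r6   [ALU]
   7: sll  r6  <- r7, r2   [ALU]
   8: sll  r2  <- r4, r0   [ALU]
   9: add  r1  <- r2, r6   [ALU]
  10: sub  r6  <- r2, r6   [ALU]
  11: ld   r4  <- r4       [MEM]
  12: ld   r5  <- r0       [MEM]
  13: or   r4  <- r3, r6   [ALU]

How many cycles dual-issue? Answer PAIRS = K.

PAIRS = 5

  cy0 -> i0,i1 (mul;xor) dual
  cy1 -> i2 (ld) no-port MEM/MEM
  cy2 -> i3,i4 (ld;sll) dual
  cy3 -> i5 (xor) RAW r7
  cy4 -> i6,i7 (or;sll) dual
  cy5 -> i8 (sll) RAW r2
  cy6 -> i9,i10 (add;sub) dual
  cy7 -> i11 (ld) no-port MEM/MEM
  cy8 -> i12,i13 (ld;or) dual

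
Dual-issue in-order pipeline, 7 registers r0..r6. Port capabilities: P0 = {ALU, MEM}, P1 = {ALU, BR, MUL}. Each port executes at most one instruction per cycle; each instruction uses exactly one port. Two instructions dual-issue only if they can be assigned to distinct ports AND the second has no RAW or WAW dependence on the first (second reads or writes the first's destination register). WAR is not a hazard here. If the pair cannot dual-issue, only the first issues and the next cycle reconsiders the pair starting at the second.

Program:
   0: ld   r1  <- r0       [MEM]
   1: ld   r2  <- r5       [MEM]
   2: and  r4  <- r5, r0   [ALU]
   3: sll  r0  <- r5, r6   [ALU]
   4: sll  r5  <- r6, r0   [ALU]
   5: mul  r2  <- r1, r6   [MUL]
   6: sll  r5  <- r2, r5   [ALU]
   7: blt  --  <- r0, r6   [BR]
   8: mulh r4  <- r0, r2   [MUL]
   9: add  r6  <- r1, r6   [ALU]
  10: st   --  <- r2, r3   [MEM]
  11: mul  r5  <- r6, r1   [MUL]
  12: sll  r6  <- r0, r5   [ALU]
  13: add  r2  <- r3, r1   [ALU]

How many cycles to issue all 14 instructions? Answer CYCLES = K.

#0 head=0: ld i0 no-port MEM/MEM
#1 head=1: ld/and i1/i2 dual
#2 head=3: sll i3 RAW r0
#3 head=4: sll/mul i4/i5 dual
#4 head=6: sll/blt i6/i7 dual
#5 head=8: mulh/add i8/i9 dual
#6 head=10: st/mul i10/i11 dual
#7 head=12: sll/add i12/i13 dual

CYCLES = 8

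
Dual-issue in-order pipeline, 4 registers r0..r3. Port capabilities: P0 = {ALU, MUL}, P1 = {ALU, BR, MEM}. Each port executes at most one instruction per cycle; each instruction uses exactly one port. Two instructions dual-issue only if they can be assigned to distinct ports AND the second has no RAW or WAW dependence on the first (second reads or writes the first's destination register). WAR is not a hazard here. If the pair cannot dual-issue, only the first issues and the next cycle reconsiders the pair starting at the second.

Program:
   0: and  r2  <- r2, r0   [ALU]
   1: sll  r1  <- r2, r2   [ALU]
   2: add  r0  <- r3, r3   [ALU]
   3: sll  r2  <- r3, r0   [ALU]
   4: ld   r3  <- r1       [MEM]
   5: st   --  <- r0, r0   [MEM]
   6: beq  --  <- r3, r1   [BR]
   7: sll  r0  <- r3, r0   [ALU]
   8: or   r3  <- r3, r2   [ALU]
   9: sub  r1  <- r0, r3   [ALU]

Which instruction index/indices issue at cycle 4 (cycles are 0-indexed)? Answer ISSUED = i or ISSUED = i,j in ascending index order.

ISSUED = 6,7

#0 head=0: and i0 RAW r2
#1 head=1: sll;add i1/i2 pair
#2 head=3: sll;ld i3/i4 pair
#3 head=5: st i5 no-port MEM/BR
#4 head=6: beq;sll i6/i7 pair
#5 head=8: or i8 RAW r3
#6 head=9: sub i9 tail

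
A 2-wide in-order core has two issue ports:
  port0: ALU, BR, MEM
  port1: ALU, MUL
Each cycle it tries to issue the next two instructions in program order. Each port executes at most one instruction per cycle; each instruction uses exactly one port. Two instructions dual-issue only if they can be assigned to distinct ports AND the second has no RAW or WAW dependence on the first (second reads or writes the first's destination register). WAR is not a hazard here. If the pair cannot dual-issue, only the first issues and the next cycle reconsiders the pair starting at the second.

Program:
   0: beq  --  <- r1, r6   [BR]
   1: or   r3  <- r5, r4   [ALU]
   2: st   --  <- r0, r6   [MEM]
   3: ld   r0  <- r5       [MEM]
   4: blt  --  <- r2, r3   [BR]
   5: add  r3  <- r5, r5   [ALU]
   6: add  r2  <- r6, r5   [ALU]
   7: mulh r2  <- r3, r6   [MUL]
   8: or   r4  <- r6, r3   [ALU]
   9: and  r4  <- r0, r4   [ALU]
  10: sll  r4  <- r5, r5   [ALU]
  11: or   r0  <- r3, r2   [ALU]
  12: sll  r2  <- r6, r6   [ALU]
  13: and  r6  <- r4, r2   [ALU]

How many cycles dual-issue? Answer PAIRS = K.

[0] i0/i1  beq/or  -- pair
[1] i2  st  -- no-port MEM/MEM
[2] i3  ld  -- no-port MEM/BR
[3] i4/i5  blt/add  -- pair
[4] i6  add  -- WAW r2
[5] i7/i8  mulh/or  -- pair
[6] i9  and  -- WAW r4
[7] i10/i11  sll/or  -- pair
[8] i12  sll  -- RAW r2
[9] i13  and  -- tail

PAIRS = 4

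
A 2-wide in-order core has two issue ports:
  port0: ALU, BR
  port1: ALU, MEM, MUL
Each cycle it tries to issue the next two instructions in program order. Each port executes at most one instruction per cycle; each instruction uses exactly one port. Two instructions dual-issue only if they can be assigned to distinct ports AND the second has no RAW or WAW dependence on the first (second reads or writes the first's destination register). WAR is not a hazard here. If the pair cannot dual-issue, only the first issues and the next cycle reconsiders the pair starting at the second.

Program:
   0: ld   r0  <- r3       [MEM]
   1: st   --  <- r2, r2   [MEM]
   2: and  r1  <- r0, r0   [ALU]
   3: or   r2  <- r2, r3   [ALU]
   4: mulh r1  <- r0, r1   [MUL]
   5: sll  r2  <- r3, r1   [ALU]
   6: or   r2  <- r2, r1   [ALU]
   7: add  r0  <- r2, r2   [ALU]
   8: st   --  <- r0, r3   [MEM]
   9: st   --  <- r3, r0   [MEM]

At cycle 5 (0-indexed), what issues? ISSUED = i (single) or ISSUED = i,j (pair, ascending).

ISSUED = 7

#0 head=0: ld i0 no-port MEM/MEM
#1 head=1: st and i1/i2 2-wide
#2 head=3: or mulh i3/i4 2-wide
#3 head=5: sll i5 RAW+WAW r2
#4 head=6: or i6 RAW r2
#5 head=7: add i7 RAW r0
#6 head=8: st i8 no-port MEM/MEM
#7 head=9: st i9 tail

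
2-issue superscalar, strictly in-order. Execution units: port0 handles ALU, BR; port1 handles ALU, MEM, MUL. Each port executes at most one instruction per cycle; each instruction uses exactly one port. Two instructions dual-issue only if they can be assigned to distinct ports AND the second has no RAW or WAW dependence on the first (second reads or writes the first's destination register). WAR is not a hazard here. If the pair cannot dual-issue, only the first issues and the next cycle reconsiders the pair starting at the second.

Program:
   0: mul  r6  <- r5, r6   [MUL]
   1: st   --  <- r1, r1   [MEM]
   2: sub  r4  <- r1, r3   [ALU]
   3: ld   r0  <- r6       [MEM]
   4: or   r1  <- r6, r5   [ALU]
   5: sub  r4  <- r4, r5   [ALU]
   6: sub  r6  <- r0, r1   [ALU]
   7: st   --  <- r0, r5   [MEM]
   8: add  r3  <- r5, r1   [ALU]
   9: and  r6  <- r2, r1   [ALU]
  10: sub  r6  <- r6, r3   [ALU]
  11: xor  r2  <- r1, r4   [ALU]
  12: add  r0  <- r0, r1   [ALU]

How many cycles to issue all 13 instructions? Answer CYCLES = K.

  cy0 -> i0 (mul) no-port MUL/MEM
  cy1 -> i1/i2 (st/sub) pair
  cy2 -> i3/i4 (ld/or) pair
  cy3 -> i5/i6 (sub/sub) pair
  cy4 -> i7/i8 (st/add) pair
  cy5 -> i9 (and) RAW+WAW r6
  cy6 -> i10/i11 (sub/xor) pair
  cy7 -> i12 (add) tail

CYCLES = 8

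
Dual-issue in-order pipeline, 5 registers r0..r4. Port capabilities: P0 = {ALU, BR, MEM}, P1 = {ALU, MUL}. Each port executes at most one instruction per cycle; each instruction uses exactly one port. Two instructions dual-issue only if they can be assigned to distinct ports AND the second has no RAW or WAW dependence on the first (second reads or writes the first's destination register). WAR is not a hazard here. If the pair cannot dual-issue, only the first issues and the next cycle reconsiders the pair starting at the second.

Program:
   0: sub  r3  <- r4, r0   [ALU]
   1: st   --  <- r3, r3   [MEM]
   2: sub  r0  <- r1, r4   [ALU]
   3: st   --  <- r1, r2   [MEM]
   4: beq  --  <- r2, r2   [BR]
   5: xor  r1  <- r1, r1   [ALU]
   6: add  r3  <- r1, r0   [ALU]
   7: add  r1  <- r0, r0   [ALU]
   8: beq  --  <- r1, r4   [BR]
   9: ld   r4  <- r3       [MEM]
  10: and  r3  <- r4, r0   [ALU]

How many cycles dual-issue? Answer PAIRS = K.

PAIRS = 3

c0: i0 sub.ALU  RAW r3
c1: i1/i2 st.MEM;sub.ALU  dual
c2: i3 st.MEM  no-port MEM/BR
c3: i4/i5 beq.BR;xor.ALU  dual
c4: i6/i7 add.ALU;add.ALU  dual
c5: i8 beq.BR  no-port BR/MEM
c6: i9 ld.MEM  RAW r4
c7: i10 and.ALU  tail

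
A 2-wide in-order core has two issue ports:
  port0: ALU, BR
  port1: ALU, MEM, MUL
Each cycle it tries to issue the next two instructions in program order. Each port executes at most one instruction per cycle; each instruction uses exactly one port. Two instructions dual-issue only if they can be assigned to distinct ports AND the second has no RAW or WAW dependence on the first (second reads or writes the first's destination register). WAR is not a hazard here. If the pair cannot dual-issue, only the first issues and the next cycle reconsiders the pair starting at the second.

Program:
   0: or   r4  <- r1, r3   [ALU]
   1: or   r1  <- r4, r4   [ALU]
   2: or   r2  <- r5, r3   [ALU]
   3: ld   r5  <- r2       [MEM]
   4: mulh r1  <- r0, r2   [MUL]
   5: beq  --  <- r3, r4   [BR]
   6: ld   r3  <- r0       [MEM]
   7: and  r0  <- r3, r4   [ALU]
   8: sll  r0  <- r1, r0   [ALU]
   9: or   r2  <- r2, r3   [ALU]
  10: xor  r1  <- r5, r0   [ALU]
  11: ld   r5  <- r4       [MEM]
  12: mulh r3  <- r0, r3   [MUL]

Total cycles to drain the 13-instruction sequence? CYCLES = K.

[0] i0  or.ALU  -- RAW r4
[1] i1/i2  or.ALU/or.ALU  -- 2-wide
[2] i3  ld.MEM  -- no-port MEM/MUL
[3] i4/i5  mulh.MUL/beq.BR  -- 2-wide
[4] i6  ld.MEM  -- RAW r3
[5] i7  and.ALU  -- RAW+WAW r0
[6] i8/i9  sll.ALU/or.ALU  -- 2-wide
[7] i10/i11  xor.ALU/ld.MEM  -- 2-wide
[8] i12  mulh.MUL  -- tail

CYCLES = 9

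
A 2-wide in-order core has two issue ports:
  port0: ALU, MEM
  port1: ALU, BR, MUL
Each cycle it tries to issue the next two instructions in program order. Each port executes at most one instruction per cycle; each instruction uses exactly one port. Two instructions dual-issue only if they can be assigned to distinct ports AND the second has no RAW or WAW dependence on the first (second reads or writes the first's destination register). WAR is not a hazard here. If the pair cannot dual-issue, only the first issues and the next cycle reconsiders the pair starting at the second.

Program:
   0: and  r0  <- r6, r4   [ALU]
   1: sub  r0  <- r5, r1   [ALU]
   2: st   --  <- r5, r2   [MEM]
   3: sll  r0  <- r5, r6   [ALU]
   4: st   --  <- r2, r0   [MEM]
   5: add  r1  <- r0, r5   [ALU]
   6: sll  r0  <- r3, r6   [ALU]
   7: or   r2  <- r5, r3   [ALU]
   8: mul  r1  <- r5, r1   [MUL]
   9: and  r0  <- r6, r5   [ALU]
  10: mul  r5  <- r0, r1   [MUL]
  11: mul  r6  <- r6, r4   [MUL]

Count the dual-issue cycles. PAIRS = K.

PAIRS = 4

0. and @i0  | WAW r0
1. sub st @i1/i2  | dual
2. sll @i3  | RAW r0
3. st add @i4/i5  | dual
4. sll or @i6/i7  | dual
5. mul and @i8/i9  | dual
6. mul @i10  | no-port MUL/MUL
7. mul @i11  | tail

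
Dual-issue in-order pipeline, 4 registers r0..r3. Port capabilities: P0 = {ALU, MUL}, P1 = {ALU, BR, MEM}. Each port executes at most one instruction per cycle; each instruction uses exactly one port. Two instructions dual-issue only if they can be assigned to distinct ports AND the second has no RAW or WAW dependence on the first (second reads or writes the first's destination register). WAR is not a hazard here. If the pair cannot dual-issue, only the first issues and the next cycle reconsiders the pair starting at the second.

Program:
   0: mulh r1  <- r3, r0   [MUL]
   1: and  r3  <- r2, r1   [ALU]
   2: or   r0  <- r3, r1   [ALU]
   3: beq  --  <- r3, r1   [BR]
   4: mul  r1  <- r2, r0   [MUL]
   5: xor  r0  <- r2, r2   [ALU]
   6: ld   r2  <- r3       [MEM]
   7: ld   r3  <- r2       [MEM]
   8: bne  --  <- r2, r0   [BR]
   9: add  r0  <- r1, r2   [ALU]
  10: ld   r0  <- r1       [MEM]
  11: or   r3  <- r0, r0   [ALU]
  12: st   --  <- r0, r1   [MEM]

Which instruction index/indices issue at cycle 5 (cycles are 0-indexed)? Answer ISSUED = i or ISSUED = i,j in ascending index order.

ISSUED = 7

[0] i0  mulh.MUL  -- RAW r1
[1] i1  and.ALU  -- RAW r3
[2] i2,i3  or.ALU+beq.BR  -- dual
[3] i4,i5  mul.MUL+xor.ALU  -- dual
[4] i6  ld.MEM  -- no-port MEM/MEM
[5] i7  ld.MEM  -- no-port MEM/BR
[6] i8,i9  bne.BR+add.ALU  -- dual
[7] i10  ld.MEM  -- RAW r0
[8] i11,i12  or.ALU+st.MEM  -- dual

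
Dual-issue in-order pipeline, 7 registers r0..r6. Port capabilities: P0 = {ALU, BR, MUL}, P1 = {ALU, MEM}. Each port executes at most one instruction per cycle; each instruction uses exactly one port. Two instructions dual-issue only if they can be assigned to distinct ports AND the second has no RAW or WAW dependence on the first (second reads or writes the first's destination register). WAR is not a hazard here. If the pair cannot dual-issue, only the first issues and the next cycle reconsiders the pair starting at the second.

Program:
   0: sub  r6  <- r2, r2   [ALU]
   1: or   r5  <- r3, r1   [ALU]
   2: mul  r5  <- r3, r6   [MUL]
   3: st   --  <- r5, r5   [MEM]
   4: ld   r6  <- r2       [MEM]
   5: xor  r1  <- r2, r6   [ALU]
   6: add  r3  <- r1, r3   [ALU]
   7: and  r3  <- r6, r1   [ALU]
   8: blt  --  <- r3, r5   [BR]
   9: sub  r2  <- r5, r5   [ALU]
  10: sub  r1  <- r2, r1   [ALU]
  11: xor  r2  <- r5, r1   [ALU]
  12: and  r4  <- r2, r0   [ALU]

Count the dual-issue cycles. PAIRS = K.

#0 head=0: sub.ALU or.ALU i0&i1 2-wide
#1 head=2: mul.MUL i2 RAW r5
#2 head=3: st.MEM i3 no-port MEM/MEM
#3 head=4: ld.MEM i4 RAW r6
#4 head=5: xor.ALU i5 RAW r1
#5 head=6: add.ALU i6 WAW r3
#6 head=7: and.ALU i7 RAW r3
#7 head=8: blt.BR sub.ALU i8&i9 2-wide
#8 head=10: sub.ALU i10 RAW r1
#9 head=11: xor.ALU i11 RAW r2
#10 head=12: and.ALU i12 tail

PAIRS = 2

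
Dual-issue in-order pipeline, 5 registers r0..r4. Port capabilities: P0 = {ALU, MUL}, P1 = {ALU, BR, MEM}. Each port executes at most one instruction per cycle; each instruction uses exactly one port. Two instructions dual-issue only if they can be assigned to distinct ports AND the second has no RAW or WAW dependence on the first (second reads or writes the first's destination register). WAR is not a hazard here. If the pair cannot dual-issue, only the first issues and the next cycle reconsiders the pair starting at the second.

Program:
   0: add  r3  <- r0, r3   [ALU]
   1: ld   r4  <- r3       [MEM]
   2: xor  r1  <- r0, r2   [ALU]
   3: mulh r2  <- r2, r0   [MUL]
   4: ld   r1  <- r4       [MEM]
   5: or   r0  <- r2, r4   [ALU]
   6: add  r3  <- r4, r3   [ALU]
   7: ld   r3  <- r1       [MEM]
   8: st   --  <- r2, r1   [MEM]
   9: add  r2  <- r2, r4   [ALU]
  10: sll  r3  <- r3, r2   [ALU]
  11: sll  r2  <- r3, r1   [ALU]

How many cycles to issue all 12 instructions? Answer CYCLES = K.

t=0 i0:add ; RAW r3
t=1 i1+i2:ld/xor ; dual
t=2 i3+i4:mulh/ld ; dual
t=3 i5+i6:or/add ; dual
t=4 i7:ld ; no-port MEM/MEM
t=5 i8+i9:st/add ; dual
t=6 i10:sll ; RAW r3
t=7 i11:sll ; tail

CYCLES = 8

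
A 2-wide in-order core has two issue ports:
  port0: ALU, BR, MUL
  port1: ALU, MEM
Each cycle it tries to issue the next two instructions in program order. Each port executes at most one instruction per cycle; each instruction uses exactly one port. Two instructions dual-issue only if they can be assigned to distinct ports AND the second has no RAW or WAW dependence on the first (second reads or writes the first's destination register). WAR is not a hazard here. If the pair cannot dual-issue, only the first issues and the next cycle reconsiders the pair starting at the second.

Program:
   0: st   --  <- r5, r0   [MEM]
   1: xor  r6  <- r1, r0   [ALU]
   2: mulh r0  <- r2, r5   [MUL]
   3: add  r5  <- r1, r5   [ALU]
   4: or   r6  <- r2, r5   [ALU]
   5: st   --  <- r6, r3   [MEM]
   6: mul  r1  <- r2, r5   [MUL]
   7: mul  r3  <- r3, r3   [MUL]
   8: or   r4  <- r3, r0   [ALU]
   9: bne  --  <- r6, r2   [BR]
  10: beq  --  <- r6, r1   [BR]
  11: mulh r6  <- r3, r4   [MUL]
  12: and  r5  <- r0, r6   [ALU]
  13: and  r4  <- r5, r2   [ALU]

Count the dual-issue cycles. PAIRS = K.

0. st.MEM/xor.ALU @i0/i1  | dual
1. mulh.MUL/add.ALU @i2/i3  | dual
2. or.ALU @i4  | RAW r6
3. st.MEM/mul.MUL @i5/i6  | dual
4. mul.MUL @i7  | RAW r3
5. or.ALU/bne.BR @i8/i9  | dual
6. beq.BR @i10  | no-port BR/MUL
7. mulh.MUL @i11  | RAW r6
8. and.ALU @i12  | RAW r5
9. and.ALU @i13  | tail

PAIRS = 4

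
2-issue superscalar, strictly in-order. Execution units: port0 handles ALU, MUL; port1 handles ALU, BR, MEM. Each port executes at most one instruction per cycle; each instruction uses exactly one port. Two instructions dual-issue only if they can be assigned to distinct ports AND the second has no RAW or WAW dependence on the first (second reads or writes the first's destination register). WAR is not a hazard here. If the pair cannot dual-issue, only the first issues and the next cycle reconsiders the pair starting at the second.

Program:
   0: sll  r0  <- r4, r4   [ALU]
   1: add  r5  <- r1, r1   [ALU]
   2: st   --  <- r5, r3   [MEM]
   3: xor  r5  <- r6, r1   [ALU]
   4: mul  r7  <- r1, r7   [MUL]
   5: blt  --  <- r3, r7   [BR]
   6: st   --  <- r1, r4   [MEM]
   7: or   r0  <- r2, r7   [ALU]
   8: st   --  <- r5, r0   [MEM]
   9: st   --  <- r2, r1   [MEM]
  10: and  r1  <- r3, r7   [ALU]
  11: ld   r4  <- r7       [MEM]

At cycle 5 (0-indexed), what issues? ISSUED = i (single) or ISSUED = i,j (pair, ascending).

ISSUED = 8

  cy0 -> i0,i1 (sll.ALU;add.ALU) dual
  cy1 -> i2,i3 (st.MEM;xor.ALU) dual
  cy2 -> i4 (mul.MUL) RAW r7
  cy3 -> i5 (blt.BR) no-port BR/MEM
  cy4 -> i6,i7 (st.MEM;or.ALU) dual
  cy5 -> i8 (st.MEM) no-port MEM/MEM
  cy6 -> i9,i10 (st.MEM;and.ALU) dual
  cy7 -> i11 (ld.MEM) tail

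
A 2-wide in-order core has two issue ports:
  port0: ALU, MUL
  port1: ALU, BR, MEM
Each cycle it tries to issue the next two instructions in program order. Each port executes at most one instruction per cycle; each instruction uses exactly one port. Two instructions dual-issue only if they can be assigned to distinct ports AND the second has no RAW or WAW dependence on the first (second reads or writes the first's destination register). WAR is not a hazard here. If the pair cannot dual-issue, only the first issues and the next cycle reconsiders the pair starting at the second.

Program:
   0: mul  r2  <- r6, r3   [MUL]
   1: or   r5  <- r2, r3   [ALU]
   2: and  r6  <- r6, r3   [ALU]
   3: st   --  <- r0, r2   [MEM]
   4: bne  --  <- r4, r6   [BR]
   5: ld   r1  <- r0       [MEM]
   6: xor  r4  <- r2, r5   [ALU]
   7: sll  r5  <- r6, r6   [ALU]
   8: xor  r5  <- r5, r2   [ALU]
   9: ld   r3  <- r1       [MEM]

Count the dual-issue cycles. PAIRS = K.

c0: i0 mul  RAW r2
c1: i1/i2 or+and  2-wide
c2: i3 st  no-port MEM/BR
c3: i4 bne  no-port BR/MEM
c4: i5/i6 ld+xor  2-wide
c5: i7 sll  RAW+WAW r5
c6: i8/i9 xor+ld  2-wide

PAIRS = 3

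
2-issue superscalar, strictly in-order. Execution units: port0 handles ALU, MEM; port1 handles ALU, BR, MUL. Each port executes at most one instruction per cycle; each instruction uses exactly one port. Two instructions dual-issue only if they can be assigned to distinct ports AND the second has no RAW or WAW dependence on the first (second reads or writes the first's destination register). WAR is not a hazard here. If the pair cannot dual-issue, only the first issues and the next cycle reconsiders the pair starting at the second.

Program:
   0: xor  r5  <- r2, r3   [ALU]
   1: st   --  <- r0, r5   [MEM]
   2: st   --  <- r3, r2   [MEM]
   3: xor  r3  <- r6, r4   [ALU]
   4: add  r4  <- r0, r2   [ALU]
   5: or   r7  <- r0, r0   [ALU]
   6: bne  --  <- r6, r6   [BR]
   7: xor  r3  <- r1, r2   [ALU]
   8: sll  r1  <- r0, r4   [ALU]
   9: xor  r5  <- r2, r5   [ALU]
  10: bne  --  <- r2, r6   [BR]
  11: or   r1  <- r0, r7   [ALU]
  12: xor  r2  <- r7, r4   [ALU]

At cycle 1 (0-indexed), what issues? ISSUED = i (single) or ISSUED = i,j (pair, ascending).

0. xor.ALU @i0  | RAW r5
1. st.MEM @i1  | no-port MEM/MEM
2. st.MEM xor.ALU @i2,i3  | pair
3. add.ALU or.ALU @i4,i5  | pair
4. bne.BR xor.ALU @i6,i7  | pair
5. sll.ALU xor.ALU @i8,i9  | pair
6. bne.BR or.ALU @i10,i11  | pair
7. xor.ALU @i12  | tail

ISSUED = 1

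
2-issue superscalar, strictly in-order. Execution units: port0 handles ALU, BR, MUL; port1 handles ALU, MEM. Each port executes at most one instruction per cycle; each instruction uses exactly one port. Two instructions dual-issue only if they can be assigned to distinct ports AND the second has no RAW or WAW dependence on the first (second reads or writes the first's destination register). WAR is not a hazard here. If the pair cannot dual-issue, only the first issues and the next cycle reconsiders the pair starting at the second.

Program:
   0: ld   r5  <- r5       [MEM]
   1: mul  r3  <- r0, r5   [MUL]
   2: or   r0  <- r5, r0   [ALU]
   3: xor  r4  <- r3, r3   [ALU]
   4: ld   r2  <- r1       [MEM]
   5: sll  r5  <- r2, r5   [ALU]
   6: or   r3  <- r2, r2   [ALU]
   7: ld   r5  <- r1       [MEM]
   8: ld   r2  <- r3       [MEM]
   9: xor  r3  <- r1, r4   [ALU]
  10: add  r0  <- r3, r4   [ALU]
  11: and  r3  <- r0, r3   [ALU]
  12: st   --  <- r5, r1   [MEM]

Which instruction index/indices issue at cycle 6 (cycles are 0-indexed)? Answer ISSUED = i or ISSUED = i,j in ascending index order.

ISSUED = 10

0. ld.MEM @i0  | RAW r5
1. mul.MUL+or.ALU @i1/i2  | pair
2. xor.ALU+ld.MEM @i3/i4  | pair
3. sll.ALU+or.ALU @i5/i6  | pair
4. ld.MEM @i7  | no-port MEM/MEM
5. ld.MEM+xor.ALU @i8/i9  | pair
6. add.ALU @i10  | RAW r0
7. and.ALU+st.MEM @i11/i12  | pair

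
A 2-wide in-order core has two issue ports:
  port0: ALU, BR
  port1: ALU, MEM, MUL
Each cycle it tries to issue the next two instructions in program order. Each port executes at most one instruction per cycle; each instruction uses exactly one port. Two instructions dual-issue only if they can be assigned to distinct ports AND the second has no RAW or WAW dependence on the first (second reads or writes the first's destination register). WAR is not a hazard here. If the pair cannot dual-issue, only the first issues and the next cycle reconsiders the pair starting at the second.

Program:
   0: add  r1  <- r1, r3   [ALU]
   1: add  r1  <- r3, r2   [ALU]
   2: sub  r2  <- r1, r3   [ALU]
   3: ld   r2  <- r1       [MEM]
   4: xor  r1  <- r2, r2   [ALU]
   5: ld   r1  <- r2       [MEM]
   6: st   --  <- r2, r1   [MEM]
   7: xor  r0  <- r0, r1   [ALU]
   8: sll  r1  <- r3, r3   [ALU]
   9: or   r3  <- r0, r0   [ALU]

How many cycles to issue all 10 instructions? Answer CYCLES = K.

CYCLES = 8

#0 head=0: add i0 WAW r1
#1 head=1: add i1 RAW r1
#2 head=2: sub i2 WAW r2
#3 head=3: ld i3 RAW r2
#4 head=4: xor i4 WAW r1
#5 head=5: ld i5 no-port MEM/MEM
#6 head=6: st;xor i6/i7 2-wide
#7 head=8: sll;or i8/i9 2-wide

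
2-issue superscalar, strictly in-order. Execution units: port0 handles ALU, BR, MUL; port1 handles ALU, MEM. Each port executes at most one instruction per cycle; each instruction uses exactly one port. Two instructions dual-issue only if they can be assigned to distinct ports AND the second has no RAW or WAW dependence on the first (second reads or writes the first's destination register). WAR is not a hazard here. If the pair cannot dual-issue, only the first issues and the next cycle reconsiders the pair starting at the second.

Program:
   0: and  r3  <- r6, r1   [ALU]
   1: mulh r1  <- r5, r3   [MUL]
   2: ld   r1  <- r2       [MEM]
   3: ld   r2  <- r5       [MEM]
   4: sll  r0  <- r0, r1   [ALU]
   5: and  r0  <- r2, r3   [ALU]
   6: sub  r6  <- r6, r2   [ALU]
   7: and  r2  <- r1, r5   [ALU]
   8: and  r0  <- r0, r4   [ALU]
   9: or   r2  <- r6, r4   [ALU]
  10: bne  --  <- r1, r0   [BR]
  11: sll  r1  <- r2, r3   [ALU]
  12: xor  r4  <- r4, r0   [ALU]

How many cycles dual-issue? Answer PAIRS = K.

  cy0 -> i0 (and.ALU) RAW r3
  cy1 -> i1 (mulh.MUL) WAW r1
  cy2 -> i2 (ld.MEM) no-port MEM/MEM
  cy3 -> i3/i4 (ld.MEM+sll.ALU) dual
  cy4 -> i5/i6 (and.ALU+sub.ALU) dual
  cy5 -> i7/i8 (and.ALU+and.ALU) dual
  cy6 -> i9/i10 (or.ALU+bne.BR) dual
  cy7 -> i11/i12 (sll.ALU+xor.ALU) dual

PAIRS = 5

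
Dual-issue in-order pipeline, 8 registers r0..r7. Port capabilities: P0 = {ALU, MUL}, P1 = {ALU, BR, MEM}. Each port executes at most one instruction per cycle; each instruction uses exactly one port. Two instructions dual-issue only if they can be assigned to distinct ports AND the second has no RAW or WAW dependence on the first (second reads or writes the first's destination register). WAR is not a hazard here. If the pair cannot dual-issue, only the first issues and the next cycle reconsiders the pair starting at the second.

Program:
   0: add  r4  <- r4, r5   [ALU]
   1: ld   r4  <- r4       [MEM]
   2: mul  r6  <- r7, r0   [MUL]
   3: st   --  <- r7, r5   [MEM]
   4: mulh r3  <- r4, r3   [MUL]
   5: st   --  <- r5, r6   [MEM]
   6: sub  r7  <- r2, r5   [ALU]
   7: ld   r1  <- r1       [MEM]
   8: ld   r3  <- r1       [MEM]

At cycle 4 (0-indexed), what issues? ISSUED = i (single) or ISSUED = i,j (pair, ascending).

ISSUED = 7

t=0 i0:add ; RAW+WAW r4
t=1 i1/i2:ld mul ; pair
t=2 i3/i4:st mulh ; pair
t=3 i5/i6:st sub ; pair
t=4 i7:ld ; no-port MEM/MEM
t=5 i8:ld ; tail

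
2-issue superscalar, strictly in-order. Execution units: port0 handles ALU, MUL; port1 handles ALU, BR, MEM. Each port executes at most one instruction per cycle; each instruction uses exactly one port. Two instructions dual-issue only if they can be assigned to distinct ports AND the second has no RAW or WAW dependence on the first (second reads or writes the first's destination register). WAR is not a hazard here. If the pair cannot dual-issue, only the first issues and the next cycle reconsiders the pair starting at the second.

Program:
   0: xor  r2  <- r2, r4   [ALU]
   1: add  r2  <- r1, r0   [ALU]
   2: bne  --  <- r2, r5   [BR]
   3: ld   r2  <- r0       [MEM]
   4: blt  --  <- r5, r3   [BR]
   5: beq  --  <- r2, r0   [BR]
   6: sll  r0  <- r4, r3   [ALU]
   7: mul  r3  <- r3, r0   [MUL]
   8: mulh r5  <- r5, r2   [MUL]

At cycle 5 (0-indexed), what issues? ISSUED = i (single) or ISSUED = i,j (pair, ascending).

ISSUED = 5,6

  cy0 -> i0 (xor.ALU) WAW r2
  cy1 -> i1 (add.ALU) RAW r2
  cy2 -> i2 (bne.BR) no-port BR/MEM
  cy3 -> i3 (ld.MEM) no-port MEM/BR
  cy4 -> i4 (blt.BR) no-port BR/BR
  cy5 -> i5+i6 (beq.BR/sll.ALU) pair
  cy6 -> i7 (mul.MUL) no-port MUL/MUL
  cy7 -> i8 (mulh.MUL) tail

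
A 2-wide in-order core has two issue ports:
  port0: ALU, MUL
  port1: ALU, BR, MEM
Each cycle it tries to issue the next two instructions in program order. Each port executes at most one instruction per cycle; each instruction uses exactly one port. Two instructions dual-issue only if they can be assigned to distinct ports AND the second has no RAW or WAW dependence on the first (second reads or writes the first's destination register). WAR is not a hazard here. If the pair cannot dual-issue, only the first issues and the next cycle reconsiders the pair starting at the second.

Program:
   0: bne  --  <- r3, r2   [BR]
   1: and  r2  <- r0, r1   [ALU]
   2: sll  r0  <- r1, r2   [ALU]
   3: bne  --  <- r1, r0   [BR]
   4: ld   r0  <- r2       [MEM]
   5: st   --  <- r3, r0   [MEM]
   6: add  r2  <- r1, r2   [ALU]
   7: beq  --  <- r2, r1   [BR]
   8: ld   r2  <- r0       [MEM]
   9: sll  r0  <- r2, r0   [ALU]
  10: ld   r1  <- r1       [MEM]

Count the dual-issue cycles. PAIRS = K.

PAIRS = 3

  cy0 -> i0/i1 (bne+and) dual
  cy1 -> i2 (sll) RAW r0
  cy2 -> i3 (bne) no-port BR/MEM
  cy3 -> i4 (ld) no-port MEM/MEM
  cy4 -> i5/i6 (st+add) dual
  cy5 -> i7 (beq) no-port BR/MEM
  cy6 -> i8 (ld) RAW r2
  cy7 -> i9/i10 (sll+ld) dual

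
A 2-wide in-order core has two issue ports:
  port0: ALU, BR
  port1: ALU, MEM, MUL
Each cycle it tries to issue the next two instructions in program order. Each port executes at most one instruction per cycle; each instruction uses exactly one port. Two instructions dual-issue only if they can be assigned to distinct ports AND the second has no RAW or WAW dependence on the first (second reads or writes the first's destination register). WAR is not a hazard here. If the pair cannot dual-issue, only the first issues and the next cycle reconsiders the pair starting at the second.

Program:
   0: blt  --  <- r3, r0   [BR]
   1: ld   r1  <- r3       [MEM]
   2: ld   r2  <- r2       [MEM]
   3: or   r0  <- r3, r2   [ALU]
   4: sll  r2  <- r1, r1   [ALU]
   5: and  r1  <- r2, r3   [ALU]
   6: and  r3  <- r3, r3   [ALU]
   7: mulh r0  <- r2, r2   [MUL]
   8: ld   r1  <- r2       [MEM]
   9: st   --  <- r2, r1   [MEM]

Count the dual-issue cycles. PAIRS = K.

  cy0 -> i0,i1 (blt+ld) 2-wide
  cy1 -> i2 (ld) RAW r2
  cy2 -> i3,i4 (or+sll) 2-wide
  cy3 -> i5,i6 (and+and) 2-wide
  cy4 -> i7 (mulh) no-port MUL/MEM
  cy5 -> i8 (ld) no-port MEM/MEM
  cy6 -> i9 (st) tail

PAIRS = 3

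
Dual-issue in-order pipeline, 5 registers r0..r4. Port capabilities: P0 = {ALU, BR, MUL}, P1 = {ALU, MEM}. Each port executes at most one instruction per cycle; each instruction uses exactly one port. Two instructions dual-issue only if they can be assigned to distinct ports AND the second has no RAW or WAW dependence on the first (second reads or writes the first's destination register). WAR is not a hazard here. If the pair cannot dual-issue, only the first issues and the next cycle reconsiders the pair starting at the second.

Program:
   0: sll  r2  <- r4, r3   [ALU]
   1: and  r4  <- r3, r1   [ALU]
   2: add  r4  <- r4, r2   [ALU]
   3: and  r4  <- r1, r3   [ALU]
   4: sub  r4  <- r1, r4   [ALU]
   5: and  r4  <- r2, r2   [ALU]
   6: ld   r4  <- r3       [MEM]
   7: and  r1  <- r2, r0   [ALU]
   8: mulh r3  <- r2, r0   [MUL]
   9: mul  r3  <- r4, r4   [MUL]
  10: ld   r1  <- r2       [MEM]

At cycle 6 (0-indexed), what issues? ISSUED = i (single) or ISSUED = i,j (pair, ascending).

ISSUED = 8

0. sll.ALU and.ALU @i0+i1  | 2-wide
1. add.ALU @i2  | WAW r4
2. and.ALU @i3  | RAW+WAW r4
3. sub.ALU @i4  | WAW r4
4. and.ALU @i5  | WAW r4
5. ld.MEM and.ALU @i6+i7  | 2-wide
6. mulh.MUL @i8  | no-port MUL/MUL
7. mul.MUL ld.MEM @i9+i10  | 2-wide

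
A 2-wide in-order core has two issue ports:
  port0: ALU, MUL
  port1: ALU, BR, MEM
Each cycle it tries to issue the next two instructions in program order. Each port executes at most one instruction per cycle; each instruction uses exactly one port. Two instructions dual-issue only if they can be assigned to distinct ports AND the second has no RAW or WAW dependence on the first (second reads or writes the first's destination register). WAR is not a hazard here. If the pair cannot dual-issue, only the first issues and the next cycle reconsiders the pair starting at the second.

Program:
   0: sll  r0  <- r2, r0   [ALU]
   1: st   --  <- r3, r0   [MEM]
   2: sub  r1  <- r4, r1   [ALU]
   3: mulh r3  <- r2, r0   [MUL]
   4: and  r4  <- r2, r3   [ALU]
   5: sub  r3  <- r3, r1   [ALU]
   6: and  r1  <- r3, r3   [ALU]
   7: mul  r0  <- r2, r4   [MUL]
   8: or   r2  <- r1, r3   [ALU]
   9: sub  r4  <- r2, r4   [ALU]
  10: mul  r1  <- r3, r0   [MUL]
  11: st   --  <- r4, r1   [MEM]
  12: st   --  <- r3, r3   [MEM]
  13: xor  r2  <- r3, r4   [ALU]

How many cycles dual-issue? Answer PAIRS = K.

  cy0 -> i0 (sll) RAW r0
  cy1 -> i1/i2 (st sub) pair
  cy2 -> i3 (mulh) RAW r3
  cy3 -> i4/i5 (and sub) pair
  cy4 -> i6/i7 (and mul) pair
  cy5 -> i8 (or) RAW r2
  cy6 -> i9/i10 (sub mul) pair
  cy7 -> i11 (st) no-port MEM/MEM
  cy8 -> i12/i13 (st xor) pair

PAIRS = 5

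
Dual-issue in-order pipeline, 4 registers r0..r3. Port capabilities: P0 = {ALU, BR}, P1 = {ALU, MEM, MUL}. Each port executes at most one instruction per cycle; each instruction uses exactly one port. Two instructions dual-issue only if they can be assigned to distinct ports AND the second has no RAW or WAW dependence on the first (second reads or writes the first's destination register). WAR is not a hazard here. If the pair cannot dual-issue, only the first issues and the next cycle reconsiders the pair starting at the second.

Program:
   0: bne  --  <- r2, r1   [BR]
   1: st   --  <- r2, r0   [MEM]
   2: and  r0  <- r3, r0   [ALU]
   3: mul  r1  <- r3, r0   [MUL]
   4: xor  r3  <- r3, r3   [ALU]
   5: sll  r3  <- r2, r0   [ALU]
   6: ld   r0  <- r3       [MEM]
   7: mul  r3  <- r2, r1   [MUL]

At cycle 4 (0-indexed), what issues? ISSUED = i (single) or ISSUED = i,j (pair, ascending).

#0 head=0: bne.BR;st.MEM i0/i1 dual
#1 head=2: and.ALU i2 RAW r0
#2 head=3: mul.MUL;xor.ALU i3/i4 dual
#3 head=5: sll.ALU i5 RAW r3
#4 head=6: ld.MEM i6 no-port MEM/MUL
#5 head=7: mul.MUL i7 tail

ISSUED = 6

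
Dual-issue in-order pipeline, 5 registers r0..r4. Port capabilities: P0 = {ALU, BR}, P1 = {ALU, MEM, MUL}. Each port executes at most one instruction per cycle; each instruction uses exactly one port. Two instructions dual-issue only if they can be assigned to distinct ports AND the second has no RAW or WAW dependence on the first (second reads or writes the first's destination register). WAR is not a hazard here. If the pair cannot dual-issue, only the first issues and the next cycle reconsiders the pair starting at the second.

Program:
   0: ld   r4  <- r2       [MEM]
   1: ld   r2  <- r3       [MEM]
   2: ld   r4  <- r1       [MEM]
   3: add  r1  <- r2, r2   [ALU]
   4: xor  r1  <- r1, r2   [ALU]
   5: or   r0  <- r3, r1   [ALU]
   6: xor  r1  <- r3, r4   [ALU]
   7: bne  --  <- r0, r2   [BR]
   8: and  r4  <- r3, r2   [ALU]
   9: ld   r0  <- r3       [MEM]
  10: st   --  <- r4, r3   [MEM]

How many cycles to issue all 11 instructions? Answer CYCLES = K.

CYCLES = 8

c0: i0 ld  no-port MEM/MEM
c1: i1 ld  no-port MEM/MEM
c2: i2,i3 ld/add  dual
c3: i4 xor  RAW r1
c4: i5,i6 or/xor  dual
c5: i7,i8 bne/and  dual
c6: i9 ld  no-port MEM/MEM
c7: i10 st  tail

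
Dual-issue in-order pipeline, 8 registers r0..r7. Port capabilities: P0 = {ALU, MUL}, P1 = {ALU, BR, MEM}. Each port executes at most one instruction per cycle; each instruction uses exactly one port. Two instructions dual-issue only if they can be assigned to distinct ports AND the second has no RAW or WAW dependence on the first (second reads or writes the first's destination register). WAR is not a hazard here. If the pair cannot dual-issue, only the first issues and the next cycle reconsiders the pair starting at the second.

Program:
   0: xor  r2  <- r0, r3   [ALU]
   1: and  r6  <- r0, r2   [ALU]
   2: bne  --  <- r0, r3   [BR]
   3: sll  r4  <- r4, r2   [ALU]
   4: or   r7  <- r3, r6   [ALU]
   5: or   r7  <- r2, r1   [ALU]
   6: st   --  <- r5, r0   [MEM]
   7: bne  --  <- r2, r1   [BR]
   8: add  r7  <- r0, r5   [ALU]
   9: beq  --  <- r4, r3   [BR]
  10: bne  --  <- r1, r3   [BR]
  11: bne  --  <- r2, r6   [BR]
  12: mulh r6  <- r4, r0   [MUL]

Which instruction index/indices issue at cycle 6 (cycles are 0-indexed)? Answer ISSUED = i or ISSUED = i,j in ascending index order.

#0 head=0: xor i0 RAW r2
#1 head=1: and/bne i1,i2 2-wide
#2 head=3: sll/or i3,i4 2-wide
#3 head=5: or/st i5,i6 2-wide
#4 head=7: bne/add i7,i8 2-wide
#5 head=9: beq i9 no-port BR/BR
#6 head=10: bne i10 no-port BR/BR
#7 head=11: bne/mulh i11,i12 2-wide

ISSUED = 10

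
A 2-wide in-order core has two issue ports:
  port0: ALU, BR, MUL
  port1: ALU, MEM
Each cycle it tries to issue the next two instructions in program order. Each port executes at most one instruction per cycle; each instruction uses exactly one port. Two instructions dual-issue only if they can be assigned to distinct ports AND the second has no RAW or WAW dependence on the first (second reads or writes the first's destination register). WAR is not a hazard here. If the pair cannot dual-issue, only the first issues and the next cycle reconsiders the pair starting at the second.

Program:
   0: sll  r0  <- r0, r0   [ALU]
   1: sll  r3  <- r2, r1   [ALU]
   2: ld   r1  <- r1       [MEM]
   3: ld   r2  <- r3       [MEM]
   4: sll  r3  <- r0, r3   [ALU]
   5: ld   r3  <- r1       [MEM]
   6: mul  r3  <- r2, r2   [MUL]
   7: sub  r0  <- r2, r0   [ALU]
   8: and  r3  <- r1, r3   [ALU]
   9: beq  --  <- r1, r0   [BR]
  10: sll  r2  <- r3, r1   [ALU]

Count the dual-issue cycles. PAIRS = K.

PAIRS = 4

0. sll;sll @i0+i1  | pair
1. ld @i2  | no-port MEM/MEM
2. ld;sll @i3+i4  | pair
3. ld @i5  | WAW r3
4. mul;sub @i6+i7  | pair
5. and;beq @i8+i9  | pair
6. sll @i10  | tail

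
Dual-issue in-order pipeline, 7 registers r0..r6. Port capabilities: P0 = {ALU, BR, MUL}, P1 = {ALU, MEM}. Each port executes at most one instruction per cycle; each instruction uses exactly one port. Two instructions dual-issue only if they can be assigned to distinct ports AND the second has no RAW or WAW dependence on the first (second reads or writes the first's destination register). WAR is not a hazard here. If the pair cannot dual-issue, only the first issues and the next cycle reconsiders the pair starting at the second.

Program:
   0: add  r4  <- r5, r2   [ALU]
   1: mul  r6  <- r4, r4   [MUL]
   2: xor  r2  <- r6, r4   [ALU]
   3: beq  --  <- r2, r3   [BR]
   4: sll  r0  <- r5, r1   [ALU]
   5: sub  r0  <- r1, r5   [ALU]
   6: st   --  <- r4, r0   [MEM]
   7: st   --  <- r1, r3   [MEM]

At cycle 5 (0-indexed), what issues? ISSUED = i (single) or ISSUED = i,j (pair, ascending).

ISSUED = 6

0. add @i0  | RAW r4
1. mul @i1  | RAW r6
2. xor @i2  | RAW r2
3. beq;sll @i3+i4  | 2-wide
4. sub @i5  | RAW r0
5. st @i6  | no-port MEM/MEM
6. st @i7  | tail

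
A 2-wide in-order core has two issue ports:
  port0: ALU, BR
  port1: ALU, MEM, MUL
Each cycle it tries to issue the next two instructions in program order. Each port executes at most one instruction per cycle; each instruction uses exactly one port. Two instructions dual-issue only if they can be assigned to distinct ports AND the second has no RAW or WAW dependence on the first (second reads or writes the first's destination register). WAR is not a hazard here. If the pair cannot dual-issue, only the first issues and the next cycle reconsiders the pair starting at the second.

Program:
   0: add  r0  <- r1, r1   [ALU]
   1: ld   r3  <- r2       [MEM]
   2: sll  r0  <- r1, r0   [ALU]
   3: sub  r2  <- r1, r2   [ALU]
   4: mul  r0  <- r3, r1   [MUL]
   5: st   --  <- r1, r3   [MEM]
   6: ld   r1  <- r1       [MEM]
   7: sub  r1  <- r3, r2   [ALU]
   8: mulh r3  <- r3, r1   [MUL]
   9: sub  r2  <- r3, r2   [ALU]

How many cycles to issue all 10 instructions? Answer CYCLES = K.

t=0 i0&i1:add.ALU;ld.MEM ; 2-wide
t=1 i2&i3:sll.ALU;sub.ALU ; 2-wide
t=2 i4:mul.MUL ; no-port MUL/MEM
t=3 i5:st.MEM ; no-port MEM/MEM
t=4 i6:ld.MEM ; WAW r1
t=5 i7:sub.ALU ; RAW r1
t=6 i8:mulh.MUL ; RAW r3
t=7 i9:sub.ALU ; tail

CYCLES = 8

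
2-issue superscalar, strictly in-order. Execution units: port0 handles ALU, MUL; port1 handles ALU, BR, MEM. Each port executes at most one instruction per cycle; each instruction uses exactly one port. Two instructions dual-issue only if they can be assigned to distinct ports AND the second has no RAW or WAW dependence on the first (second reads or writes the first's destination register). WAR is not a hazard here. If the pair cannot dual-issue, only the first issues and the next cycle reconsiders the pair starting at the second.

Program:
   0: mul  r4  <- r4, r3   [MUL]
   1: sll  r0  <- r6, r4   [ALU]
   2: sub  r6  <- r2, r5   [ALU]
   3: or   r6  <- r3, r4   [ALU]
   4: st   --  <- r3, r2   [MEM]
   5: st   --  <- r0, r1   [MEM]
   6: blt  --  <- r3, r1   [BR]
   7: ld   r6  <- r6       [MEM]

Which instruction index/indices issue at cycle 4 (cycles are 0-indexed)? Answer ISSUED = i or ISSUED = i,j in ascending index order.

ISSUED = 6

  cy0 -> i0 (mul.MUL) RAW r4
  cy1 -> i1+i2 (sll.ALU sub.ALU) dual
  cy2 -> i3+i4 (or.ALU st.MEM) dual
  cy3 -> i5 (st.MEM) no-port MEM/BR
  cy4 -> i6 (blt.BR) no-port BR/MEM
  cy5 -> i7 (ld.MEM) tail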